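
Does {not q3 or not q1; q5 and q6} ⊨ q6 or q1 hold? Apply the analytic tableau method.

Initial set: {T (not q3 or not q1); T (q5 and q6); F (q6 or q1)}.
T (q5 and q6): α-rule — add T q5, T q6.
F (q6 or q1): α-rule — add F q6, F q1.
× closes — contains both q6 and not q6.
All 1 branch closes.
Every branch closed, so the premises entail the conclusion.

Yes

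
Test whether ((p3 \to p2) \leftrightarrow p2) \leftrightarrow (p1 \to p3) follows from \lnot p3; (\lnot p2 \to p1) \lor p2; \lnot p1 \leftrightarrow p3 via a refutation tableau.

No

Initial set: {T \lnot p3; T ((\lnot p2 \to p1) \lor p2); T (\lnot p1 \leftrightarrow p3); F (((p3 \to p2) \leftrightarrow p2) \leftrightarrow (p1 \to p3))}.
T ((\lnot p2 \to p1) \lor p2): β-rule — branch into T (\lnot p2 \to p1)  //  T p2.
  branch 1 (add T (\lnot p2 \to p1)):
    T (\lnot p1 \leftrightarrow p3): β-rule — branch into T \lnot p1, T p3  //  F \lnot p1, F p3.
      branch 1.1 (add T \lnot p1, T p3):
        × closes — contains both p3 and \lnot p3.
      branch 1.2 (add F \lnot p1, F p3):
        F (((p3 \to p2) \leftrightarrow p2) \leftrightarrow (p1 \to p3)): β-rule — branch into T ((p3 \to p2) \leftrightarrow p2), F (p1 \to p3)  //  F ((p3 \to p2) \leftrightarrow p2), T (p1 \to p3).
          branch 1.2.1 (add T ((p3 \to p2) \leftrightarrow p2), F (p1 \to p3)):
            F (p1 \to p3): α-rule — add T p1, F p3.
            T (\lnot p2 \to p1): β-rule — branch into F \lnot p2  //  T p1.
              branch 1.2.1.1 (add F \lnot p2):
                T ((p3 \to p2) \leftrightarrow p2): β-rule — branch into T (p3 \to p2), T p2  //  F (p3 \to p2), F p2.
                  branch 1.2.1.1.1 (add T (p3 \to p2), T p2):
                    T (p3 \to p2): β-rule — branch into F p3  //  T p2.
                      branch 1.2.1.1.1.1 (add F p3):
                        ○ open, literals {p1=T, p2=T, p3=F}.
                      branch 1.2.1.1.1.2 (add T p2):
                        ○ open, literals {p1=T, p2=T, p3=F}.
                  branch 1.2.1.1.2 (add F (p3 \to p2), F p2):
                    × closes — contains both p2 and \lnot p2.
              branch 1.2.1.2 (add T p1):
                T ((p3 \to p2) \leftrightarrow p2): β-rule — branch into T (p3 \to p2), T p2  //  F (p3 \to p2), F p2.
                  branch 1.2.1.2.1 (add T (p3 \to p2), T p2):
                    T (p3 \to p2): β-rule — branch into F p3  //  T p2.
                      branch 1.2.1.2.1.1 (add F p3):
                        ○ open, literals {p1=T, p2=T, p3=F}.
                      branch 1.2.1.2.1.2 (add T p2):
                        ○ open, literals {p1=T, p2=T, p3=F}.
                  branch 1.2.1.2.2 (add F (p3 \to p2), F p2):
                    F (p3 \to p2): α-rule — add T p3, F p2.
                    × closes — contains both p3 and \lnot p3.
          branch 1.2.2 (add F ((p3 \to p2) \leftrightarrow p2), T (p1 \to p3)):
            T (\lnot p2 \to p1): β-rule — branch into F \lnot p2  //  T p1.
              branch 1.2.2.1 (add F \lnot p2):
                F ((p3 \to p2) \leftrightarrow p2): β-rule — branch into T (p3 \to p2), F p2  //  F (p3 \to p2), T p2.
                  branch 1.2.2.1.1 (add T (p3 \to p2), F p2):
                    × closes — contains both p2 and \lnot p2.
                  branch 1.2.2.1.2 (add F (p3 \to p2), T p2):
                    F (p3 \to p2): α-rule — add T p3, F p2.
                    × closes — contains both p3 and \lnot p3.
              branch 1.2.2.2 (add T p1):
                F ((p3 \to p2) \leftrightarrow p2): β-rule — branch into T (p3 \to p2), F p2  //  F (p3 \to p2), T p2.
                  branch 1.2.2.2.1 (add T (p3 \to p2), F p2):
                    T (p1 \to p3): β-rule — branch into F p1  //  T p3.
                      branch 1.2.2.2.1.1 (add F p1):
                        × closes — contains both p1 and \lnot p1.
                      branch 1.2.2.2.1.2 (add T p3):
                        × closes — contains both p3 and \lnot p3.
                  branch 1.2.2.2.2 (add F (p3 \to p2), T p2):
                    F (p3 \to p2): α-rule — add T p3, F p2.
                    × closes — contains both p3 and \lnot p3.
  branch 2 (add T p2):
    T (\lnot p1 \leftrightarrow p3): β-rule — branch into T \lnot p1, T p3  //  F \lnot p1, F p3.
      branch 2.1 (add T \lnot p1, T p3):
        × closes — contains both p3 and \lnot p3.
      branch 2.2 (add F \lnot p1, F p3):
        F (((p3 \to p2) \leftrightarrow p2) \leftrightarrow (p1 \to p3)): β-rule — branch into T ((p3 \to p2) \leftrightarrow p2), F (p1 \to p3)  //  F ((p3 \to p2) \leftrightarrow p2), T (p1 \to p3).
          branch 2.2.1 (add T ((p3 \to p2) \leftrightarrow p2), F (p1 \to p3)):
            F (p1 \to p3): α-rule — add T p1, F p3.
            T ((p3 \to p2) \leftrightarrow p2): β-rule — branch into T (p3 \to p2), T p2  //  F (p3 \to p2), F p2.
              branch 2.2.1.1 (add T (p3 \to p2), T p2):
                T (p3 \to p2): β-rule — branch into F p3  //  T p2.
                  branch 2.2.1.1.1 (add F p3):
                    ○ open, literals {p1=T, p2=T, p3=F}.
                  branch 2.2.1.1.2 (add T p2):
                    ○ open, literals {p1=T, p2=T, p3=F}.
              branch 2.2.1.2 (add F (p3 \to p2), F p2):
                × closes — contains both p2 and \lnot p2.
          branch 2.2.2 (add F ((p3 \to p2) \leftrightarrow p2), T (p1 \to p3)):
            F ((p3 \to p2) \leftrightarrow p2): β-rule — branch into T (p3 \to p2), F p2  //  F (p3 \to p2), T p2.
              branch 2.2.2.1 (add T (p3 \to p2), F p2):
                × closes — contains both p2 and \lnot p2.
              branch 2.2.2.2 (add F (p3 \to p2), T p2):
                F (p3 \to p2): α-rule — add T p3, F p2.
                × closes — contains both p3 and \lnot p3.
12 branches closed, 6 open.
An open branch gives a countermodel: p1=T, p2=T, p3=F (unmentioned atoms arbitrary); the premises hold there but the conclusion fails.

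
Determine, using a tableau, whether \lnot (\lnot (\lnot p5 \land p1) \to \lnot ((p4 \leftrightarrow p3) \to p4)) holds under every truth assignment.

Not valid

Assume the negation and expand:
Initial set: {\lnot \lnot (\lnot (\lnot p5 \land p1) \to \lnot ((p4 \leftrightarrow p3) \to p4))}.
\lnot \lnot (\lnot (\lnot p5 \land p1) \to \lnot ((p4 \leftrightarrow p3) \to p4)): β-rule — branch into \lnot \lnot (\lnot p5 \land p1)  //  \lnot ((p4 \leftrightarrow p3) \to p4).
  branch 1 (add \lnot \lnot (\lnot p5 \land p1)):
    \lnot \lnot (\lnot p5 \land p1): α-rule — add \lnot p5, p1.
    ○ open, literals {p1=T, p5=F}.
  branch 2 (add \lnot ((p4 \leftrightarrow p3) \to p4)):
    \lnot ((p4 \leftrightarrow p3) \to p4): α-rule — add (p4 \leftrightarrow p3), \lnot p4.
    (p4 \leftrightarrow p3): β-rule — branch into p4, p3  //  \lnot p4, \lnot p3.
      branch 2.1 (add p4, p3):
        × closes — contains both p4 and \lnot p4.
      branch 2.2 (add \lnot p4, \lnot p3):
        ○ open, literals {p3=F, p4=F}.
1 branch closed, 2 open.
An open branch gives a countermodel: p1=T, p5=F (unmentioned atoms arbitrary); under it the original formula is false.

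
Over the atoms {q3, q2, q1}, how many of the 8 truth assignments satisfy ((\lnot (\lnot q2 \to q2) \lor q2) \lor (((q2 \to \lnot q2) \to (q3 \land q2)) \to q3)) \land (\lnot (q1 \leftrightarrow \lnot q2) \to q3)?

6

Initial set: {(((\lnot (\lnot q2 \to q2) \lor q2) \lor (((q2 \to \lnot q2) \to (q3 \land q2)) \to q3)) \land (\lnot (q1 \leftrightarrow \lnot q2) \to q3))}.
(((\lnot (\lnot q2 \to q2) \lor q2) \lor (((q2 \to \lnot q2) \to (q3 \land q2)) \to q3)) \land (\lnot (q1 \leftrightarrow \lnot q2) \to q3)): α-rule — add ((\lnot (\lnot q2 \to q2) \lor q2) \lor (((q2 \to \lnot q2) \to (q3 \land q2)) \to q3)), (\lnot (q1 \leftrightarrow \lnot q2) \to q3).
((\lnot (\lnot q2 \to q2) \lor q2) \lor (((q2 \to \lnot q2) \to (q3 \land q2)) \to q3)): β-rule — branch into (\lnot (\lnot q2 \to q2) \lor q2)  //  (((q2 \to \lnot q2) \to (q3 \land q2)) \to q3).
  branch 1 (add (\lnot (\lnot q2 \to q2) \lor q2)):
    (\lnot (q1 \leftrightarrow \lnot q2) \to q3): β-rule — branch into \lnot \lnot (q1 \leftrightarrow \lnot q2)  //  q3.
      branch 1.1 (add \lnot \lnot (q1 \leftrightarrow \lnot q2)):
        (\lnot (\lnot q2 \to q2) \lor q2): β-rule — branch into \lnot (\lnot q2 \to q2)  //  q2.
          branch 1.1.1 (add \lnot (\lnot q2 \to q2)):
            \lnot (\lnot q2 \to q2): α-rule — add \lnot q2, \lnot q2.
            \lnot \lnot (q1 \leftrightarrow \lnot q2): β-rule — branch into q1, \lnot q2  //  \lnot q1, \lnot \lnot q2.
              branch 1.1.1.1 (add q1, \lnot q2):
                ○ open, literals {q1=T, q2=F}.
              branch 1.1.1.2 (add \lnot q1, \lnot \lnot q2):
                × closes — contains both q2 and \lnot q2.
          branch 1.1.2 (add q2):
            \lnot \lnot (q1 \leftrightarrow \lnot q2): β-rule — branch into q1, \lnot q2  //  \lnot q1, \lnot \lnot q2.
              branch 1.1.2.1 (add q1, \lnot q2):
                × closes — contains both q2 and \lnot q2.
              branch 1.1.2.2 (add \lnot q1, \lnot \lnot q2):
                ○ open, literals {q1=F, q2=T}.
      branch 1.2 (add q3):
        (\lnot (\lnot q2 \to q2) \lor q2): β-rule — branch into \lnot (\lnot q2 \to q2)  //  q2.
          branch 1.2.1 (add \lnot (\lnot q2 \to q2)):
            \lnot (\lnot q2 \to q2): α-rule — add \lnot q2, \lnot q2.
            ○ open, literals {q2=F, q3=T}.
          branch 1.2.2 (add q2):
            ○ open, literals {q2=T, q3=T}.
  branch 2 (add (((q2 \to \lnot q2) \to (q3 \land q2)) \to q3)):
    (\lnot (q1 \leftrightarrow \lnot q2) \to q3): β-rule — branch into \lnot \lnot (q1 \leftrightarrow \lnot q2)  //  q3.
      branch 2.1 (add \lnot \lnot (q1 \leftrightarrow \lnot q2)):
        (((q2 \to \lnot q2) \to (q3 \land q2)) \to q3): β-rule — branch into \lnot ((q2 \to \lnot q2) \to (q3 \land q2))  //  q3.
          branch 2.1.1 (add \lnot ((q2 \to \lnot q2) \to (q3 \land q2))):
            \lnot ((q2 \to \lnot q2) \to (q3 \land q2)): α-rule — add (q2 \to \lnot q2), \lnot (q3 \land q2).
            \lnot \lnot (q1 \leftrightarrow \lnot q2): β-rule — branch into q1, \lnot q2  //  \lnot q1, \lnot \lnot q2.
              branch 2.1.1.1 (add q1, \lnot q2):
                (q2 \to \lnot q2): β-rule — branch into \lnot q2  //  \lnot q2.
                  branch 2.1.1.1.1 (add \lnot q2):
                    \lnot (q3 \land q2): β-rule — branch into \lnot q3  //  \lnot q2.
                      branch 2.1.1.1.1.1 (add \lnot q3):
                        ○ open, literals {q1=T, q2=F, q3=F}.
                      branch 2.1.1.1.1.2 (add \lnot q2):
                        ○ open, literals {q1=T, q2=F}.
                  branch 2.1.1.1.2 (add \lnot q2):
                    \lnot (q3 \land q2): β-rule — branch into \lnot q3  //  \lnot q2.
                      branch 2.1.1.1.2.1 (add \lnot q3):
                        ○ open, literals {q1=T, q2=F, q3=F}.
                      branch 2.1.1.1.2.2 (add \lnot q2):
                        ○ open, literals {q1=T, q2=F}.
              branch 2.1.1.2 (add \lnot q1, \lnot \lnot q2):
                (q2 \to \lnot q2): β-rule — branch into \lnot q2  //  \lnot q2.
                  branch 2.1.1.2.1 (add \lnot q2):
                    × closes — contains both q2 and \lnot q2.
                  branch 2.1.1.2.2 (add \lnot q2):
                    × closes — contains both q2 and \lnot q2.
          branch 2.1.2 (add q3):
            \lnot \lnot (q1 \leftrightarrow \lnot q2): β-rule — branch into q1, \lnot q2  //  \lnot q1, \lnot \lnot q2.
              branch 2.1.2.1 (add q1, \lnot q2):
                ○ open, literals {q1=T, q2=F, q3=T}.
              branch 2.1.2.2 (add \lnot q1, \lnot \lnot q2):
                ○ open, literals {q1=F, q2=T, q3=T}.
      branch 2.2 (add q3):
        (((q2 \to \lnot q2) \to (q3 \land q2)) \to q3): β-rule — branch into \lnot ((q2 \to \lnot q2) \to (q3 \land q2))  //  q3.
          branch 2.2.1 (add \lnot ((q2 \to \lnot q2) \to (q3 \land q2))):
            \lnot ((q2 \to \lnot q2) \to (q3 \land q2)): α-rule — add (q2 \to \lnot q2), \lnot (q3 \land q2).
            (q2 \to \lnot q2): β-rule — branch into \lnot q2  //  \lnot q2.
              branch 2.2.1.1 (add \lnot q2):
                \lnot (q3 \land q2): β-rule — branch into \lnot q3  //  \lnot q2.
                  branch 2.2.1.1.1 (add \lnot q3):
                    × closes — contains both q3 and \lnot q3.
                  branch 2.2.1.1.2 (add \lnot q2):
                    ○ open, literals {q2=F, q3=T}.
              branch 2.2.1.2 (add \lnot q2):
                \lnot (q3 \land q2): β-rule — branch into \lnot q3  //  \lnot q2.
                  branch 2.2.1.2.1 (add \lnot q3):
                    × closes — contains both q3 and \lnot q3.
                  branch 2.2.1.2.2 (add \lnot q2):
                    ○ open, literals {q2=F, q3=T}.
          branch 2.2.2 (add q3):
            ○ open, literals {q3=T}.
6 branches closed, 13 open.
Each open branch fixes some atoms; the unmentioned ones are free. Counting distinct full assignments: branch {q1=T, q2=F} (q3) contributes 2 new; branch {q1=F, q2=T} (q3) contributes 2 new; branch {q2=F, q3=T} (q1) contributes 1 new; branch {q2=T, q3=T} (q1) contributes 1 new; branch {q1=T, q2=F, q3=F} (none free) contributes 0 new; branch {q1=T, q2=F} (q3) contributes 0 new; branch {q1=T, q2=F, q3=F} (none free) contributes 0 new; branch {q1=T, q2=F} (q3) contributes 0 new; branch {q1=T, q2=F, q3=T} (none free) contributes 0 new; branch {q1=F, q2=T, q3=T} (none free) contributes 0 new; branch {q2=F, q3=T} (q1) contributes 0 new; branch {q2=F, q3=T} (q1) contributes 0 new; branch {q3=T} (q2, q1) contributes 0 new. Total: 6.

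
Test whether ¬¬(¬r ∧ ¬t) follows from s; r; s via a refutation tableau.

No

Initial set: {s; r; s; ¬¬¬(¬r ∧ ¬t)}.
¬¬¬(¬r ∧ ¬t): drop double negation, giving ¬(¬r ∧ ¬t).
¬(¬r ∧ ¬t): β-rule — branch into ¬¬r  //  ¬¬t.
  branch 1 (add ¬¬r):
    ○ open, literals {r=true, s=true}.
  branch 2 (add ¬¬t):
    ○ open, literals {r=true, s=true, t=true}.
0 branches closed, 2 open.
An open branch gives a countermodel: r=true, s=true (unmentioned atoms arbitrary); the premises hold there but the conclusion fails.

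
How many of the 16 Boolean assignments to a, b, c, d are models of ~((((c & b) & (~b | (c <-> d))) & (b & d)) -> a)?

1

Initial set: {~((((c & b) & (~b | (c <-> d))) & (b & d)) -> a)}.
~((((c & b) & (~b | (c <-> d))) & (b & d)) -> a): α-rule — add (((c & b) & (~b | (c <-> d))) & (b & d)), ~a.
(((c & b) & (~b | (c <-> d))) & (b & d)): α-rule — add ((c & b) & (~b | (c <-> d))), (b & d).
((c & b) & (~b | (c <-> d))): α-rule — add (c & b), (~b | (c <-> d)).
(b & d): α-rule — add b, d.
(c & b): α-rule — add c, b.
(~b | (c <-> d)): β-rule — branch into ~b  //  (c <-> d).
  branch 1 (add ~b):
    × closes — contains both b and ~b.
  branch 2 (add (c <-> d)):
    (c <-> d): β-rule — branch into c, d  //  ~c, ~d.
      branch 2.1 (add c, d):
        ○ open, literals {a=0, b=1, c=1, d=1}.
      branch 2.2 (add ~c, ~d):
        × closes — contains both c and ~c.
2 branches closed, 1 open.
Each open branch fixes some atoms; the unmentioned ones are free. Counting distinct full assignments: branch {a=0, b=1, c=1, d=1} (none free) contributes 1 new. Total: 1.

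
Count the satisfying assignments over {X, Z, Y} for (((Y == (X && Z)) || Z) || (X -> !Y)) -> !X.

Initial set: {((((Y == (X && Z)) || Z) || (X -> !Y)) -> !X)}.
((((Y == (X && Z)) || Z) || (X -> !Y)) -> !X): β-rule — branch into !(((Y == (X && Z)) || Z) || (X -> !Y))  //  !X.
  branch 1 (add !(((Y == (X && Z)) || Z) || (X -> !Y))):
    !(((Y == (X && Z)) || Z) || (X -> !Y)): α-rule — add !((Y == (X && Z)) || Z), !(X -> !Y).
    !((Y == (X && Z)) || Z): α-rule — add !(Y == (X && Z)), !Z.
    !(X -> !Y): α-rule — add X, !!Y.
    !(Y == (X && Z)): β-rule — branch into Y, !(X && Z)  //  !Y, (X && Z).
      branch 1.1 (add Y, !(X && Z)):
        !(X && Z): β-rule — branch into !X  //  !Z.
          branch 1.1.1 (add !X):
            × closes — contains both X and !X.
          branch 1.1.2 (add !Z):
            ○ open, literals {X=true, Y=true, Z=false}.
      branch 1.2 (add !Y, (X && Z)):
        × closes — contains both Y and !Y.
  branch 2 (add !X):
    ○ open, literals {X=false}.
2 branches closed, 2 open.
Each open branch fixes some atoms; the unmentioned ones are free. Counting distinct full assignments: branch {X=true, Y=true, Z=false} (none free) contributes 1 new; branch {X=false} (Z, Y) contributes 4 new. Total: 5.

5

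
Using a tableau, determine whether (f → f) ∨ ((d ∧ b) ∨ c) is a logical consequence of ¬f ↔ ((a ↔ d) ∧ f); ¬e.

Initial set: {(¬f ↔ ((a ↔ d) ∧ f)); ¬e; ¬((f → f) ∨ ((d ∧ b) ∨ c))}.
¬((f → f) ∨ ((d ∧ b) ∨ c)): α-rule — add ¬(f → f), ¬((d ∧ b) ∨ c).
¬(f → f): α-rule — add f, ¬f.
× closes — contains both f and ¬f.
All 1 branch closes.
Every branch closed, so the premises entail the conclusion.

Yes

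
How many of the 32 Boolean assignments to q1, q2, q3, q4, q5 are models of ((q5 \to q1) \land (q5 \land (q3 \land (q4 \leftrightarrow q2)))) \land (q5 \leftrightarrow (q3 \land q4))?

Initial set: {(((q5 \to q1) \land (q5 \land (q3 \land (q4 \leftrightarrow q2)))) \land (q5 \leftrightarrow (q3 \land q4)))}.
(((q5 \to q1) \land (q5 \land (q3 \land (q4 \leftrightarrow q2)))) \land (q5 \leftrightarrow (q3 \land q4))): α-rule — add ((q5 \to q1) \land (q5 \land (q3 \land (q4 \leftrightarrow q2)))), (q5 \leftrightarrow (q3 \land q4)).
((q5 \to q1) \land (q5 \land (q3 \land (q4 \leftrightarrow q2)))): α-rule — add (q5 \to q1), (q5 \land (q3 \land (q4 \leftrightarrow q2))).
(q5 \land (q3 \land (q4 \leftrightarrow q2))): α-rule — add q5, (q3 \land (q4 \leftrightarrow q2)).
(q3 \land (q4 \leftrightarrow q2)): α-rule — add q3, (q4 \leftrightarrow q2).
(q5 \leftrightarrow (q3 \land q4)): β-rule — branch into q5, (q3 \land q4)  //  \lnot q5, \lnot (q3 \land q4).
  branch 1 (add q5, (q3 \land q4)):
    (q3 \land q4): α-rule — add q3, q4.
    (q5 \to q1): β-rule — branch into \lnot q5  //  q1.
      branch 1.1 (add \lnot q5):
        × closes — contains both q5 and \lnot q5.
      branch 1.2 (add q1):
        (q4 \leftrightarrow q2): β-rule — branch into q4, q2  //  \lnot q4, \lnot q2.
          branch 1.2.1 (add q4, q2):
            ○ open, literals {q1=1, q2=1, q3=1, q4=1, q5=1}.
          branch 1.2.2 (add \lnot q4, \lnot q2):
            × closes — contains both q4 and \lnot q4.
  branch 2 (add \lnot q5, \lnot (q3 \land q4)):
    × closes — contains both q5 and \lnot q5.
3 branches closed, 1 open.
Each open branch fixes some atoms; the unmentioned ones are free. Counting distinct full assignments: branch {q1=1, q2=1, q3=1, q4=1, q5=1} (none free) contributes 1 new. Total: 1.

1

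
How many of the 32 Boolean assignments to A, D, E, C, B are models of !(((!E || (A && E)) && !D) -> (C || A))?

Initial set: {!(((!E || (A && E)) && !D) -> (C || A))}.
!(((!E || (A && E)) && !D) -> (C || A)): α-rule — add ((!E || (A && E)) && !D), !(C || A).
((!E || (A && E)) && !D): α-rule — add (!E || (A && E)), !D.
!(C || A): α-rule — add !C, !A.
(!E || (A && E)): β-rule — branch into !E  //  (A && E).
  branch 1 (add !E):
    ○ open, literals {A=F, C=F, D=F, E=F}.
  branch 2 (add (A && E)):
    (A && E): α-rule — add A, E.
    × closes — contains both A and !A.
1 branch closed, 1 open.
Each open branch fixes some atoms; the unmentioned ones are free. Counting distinct full assignments: branch {A=F, C=F, D=F, E=F} (B) contributes 2 new. Total: 2.

2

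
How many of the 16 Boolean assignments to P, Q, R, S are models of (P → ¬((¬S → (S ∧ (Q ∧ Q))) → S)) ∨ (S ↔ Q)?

Initial set: {((P → ¬((¬S → (S ∧ (Q ∧ Q))) → S)) ∨ (S ↔ Q))}.
((P → ¬((¬S → (S ∧ (Q ∧ Q))) → S)) ∨ (S ↔ Q)): β-rule — branch into (P → ¬((¬S → (S ∧ (Q ∧ Q))) → S))  //  (S ↔ Q).
  branch 1 (add (P → ¬((¬S → (S ∧ (Q ∧ Q))) → S))):
    (P → ¬((¬S → (S ∧ (Q ∧ Q))) → S)): β-rule — branch into ¬P  //  ¬((¬S → (S ∧ (Q ∧ Q))) → S).
      branch 1.1 (add ¬P):
        ○ open, literals {P=0}.
      branch 1.2 (add ¬((¬S → (S ∧ (Q ∧ Q))) → S)):
        ¬((¬S → (S ∧ (Q ∧ Q))) → S): α-rule — add (¬S → (S ∧ (Q ∧ Q))), ¬S.
        (¬S → (S ∧ (Q ∧ Q))): β-rule — branch into ¬¬S  //  (S ∧ (Q ∧ Q)).
          branch 1.2.1 (add ¬¬S):
            × closes — contains both S and ¬S.
          branch 1.2.2 (add (S ∧ (Q ∧ Q))):
            (S ∧ (Q ∧ Q)): α-rule — add S, (Q ∧ Q).
            × closes — contains both S and ¬S.
  branch 2 (add (S ↔ Q)):
    (S ↔ Q): β-rule — branch into S, Q  //  ¬S, ¬Q.
      branch 2.1 (add S, Q):
        ○ open, literals {Q=1, S=1}.
      branch 2.2 (add ¬S, ¬Q):
        ○ open, literals {Q=0, S=0}.
2 branches closed, 3 open.
Each open branch fixes some atoms; the unmentioned ones are free. Counting distinct full assignments: branch {P=0} (Q, R, S) contributes 8 new; branch {Q=1, S=1} (P, R) contributes 2 new; branch {Q=0, S=0} (P, R) contributes 2 new. Total: 12.

12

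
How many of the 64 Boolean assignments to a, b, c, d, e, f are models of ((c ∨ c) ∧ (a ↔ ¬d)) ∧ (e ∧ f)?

4

Initial set: {T (((c ∨ c) ∧ (a ↔ ¬d)) ∧ (e ∧ f))}.
T (((c ∨ c) ∧ (a ↔ ¬d)) ∧ (e ∧ f)): α-rule — add T ((c ∨ c) ∧ (a ↔ ¬d)), T (e ∧ f).
T ((c ∨ c) ∧ (a ↔ ¬d)): α-rule — add T (c ∨ c), T (a ↔ ¬d).
T (e ∧ f): α-rule — add T e, T f.
T (c ∨ c): β-rule — branch into T c  //  T c.
  branch 1 (add T c):
    T (a ↔ ¬d): β-rule — branch into T a, T ¬d  //  F a, F ¬d.
      branch 1.1 (add T a, T ¬d):
        ○ open, literals {a=T, c=T, d=F, e=T, f=T}.
      branch 1.2 (add F a, F ¬d):
        ○ open, literals {a=F, c=T, d=T, e=T, f=T}.
  branch 2 (add T c):
    T (a ↔ ¬d): β-rule — branch into T a, T ¬d  //  F a, F ¬d.
      branch 2.1 (add T a, T ¬d):
        ○ open, literals {a=T, c=T, d=F, e=T, f=T}.
      branch 2.2 (add F a, F ¬d):
        ○ open, literals {a=F, c=T, d=T, e=T, f=T}.
0 branches closed, 4 open.
Each open branch fixes some atoms; the unmentioned ones are free. Counting distinct full assignments: branch {a=T, c=T, d=F, e=T, f=T} (b) contributes 2 new; branch {a=F, c=T, d=T, e=T, f=T} (b) contributes 2 new; branch {a=T, c=T, d=F, e=T, f=T} (b) contributes 0 new; branch {a=F, c=T, d=T, e=T, f=T} (b) contributes 0 new. Total: 4.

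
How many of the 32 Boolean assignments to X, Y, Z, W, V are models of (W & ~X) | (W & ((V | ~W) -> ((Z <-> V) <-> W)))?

Initial set: {((W & ~X) | (W & ((V | ~W) -> ((Z <-> V) <-> W))))}.
((W & ~X) | (W & ((V | ~W) -> ((Z <-> V) <-> W)))): β-rule — branch into (W & ~X)  //  (W & ((V | ~W) -> ((Z <-> V) <-> W))).
  branch 1 (add (W & ~X)):
    (W & ~X): α-rule — add W, ~X.
    ○ open, literals {W=true, X=false}.
  branch 2 (add (W & ((V | ~W) -> ((Z <-> V) <-> W)))):
    (W & ((V | ~W) -> ((Z <-> V) <-> W))): α-rule — add W, ((V | ~W) -> ((Z <-> V) <-> W)).
    ((V | ~W) -> ((Z <-> V) <-> W)): β-rule — branch into ~(V | ~W)  //  ((Z <-> V) <-> W).
      branch 2.1 (add ~(V | ~W)):
        ~(V | ~W): α-rule — add ~V, ~~W.
        ○ open, literals {V=false, W=true}.
      branch 2.2 (add ((Z <-> V) <-> W)):
        ((Z <-> V) <-> W): β-rule — branch into (Z <-> V), W  //  ~(Z <-> V), ~W.
          branch 2.2.1 (add (Z <-> V), W):
            (Z <-> V): β-rule — branch into Z, V  //  ~Z, ~V.
              branch 2.2.1.1 (add Z, V):
                ○ open, literals {V=true, W=true, Z=true}.
              branch 2.2.1.2 (add ~Z, ~V):
                ○ open, literals {V=false, W=true, Z=false}.
          branch 2.2.2 (add ~(Z <-> V), ~W):
            × closes — contains both W and ~W.
1 branch closed, 4 open.
Each open branch fixes some atoms; the unmentioned ones are free. Counting distinct full assignments: branch {W=true, X=false} (Y, Z, V) contributes 8 new; branch {V=false, W=true} (X, Y, Z) contributes 4 new; branch {V=true, W=true, Z=true} (X, Y) contributes 2 new; branch {V=false, W=true, Z=false} (X, Y) contributes 0 new. Total: 14.

14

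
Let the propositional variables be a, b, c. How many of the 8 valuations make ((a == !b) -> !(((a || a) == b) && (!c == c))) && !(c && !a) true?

6

Initial set: {T (((a == !b) -> !(((a || a) == b) && (!c == c))) && !(c && !a))}.
T (((a == !b) -> !(((a || a) == b) && (!c == c))) && !(c && !a)): α-rule — add T ((a == !b) -> !(((a || a) == b) && (!c == c))), T !(c && !a).
T ((a == !b) -> !(((a || a) == b) && (!c == c))): β-rule — branch into F (a == !b)  //  T !(((a || a) == b) && (!c == c)).
  branch 1 (add F (a == !b)):
    T !(c && !a): β-rule — branch into F c  //  F !a.
      branch 1.1 (add F c):
        F (a == !b): β-rule — branch into T a, F !b  //  F a, T !b.
          branch 1.1.1 (add T a, F !b):
            ○ open, literals {a=true, b=true, c=false}.
          branch 1.1.2 (add F a, T !b):
            ○ open, literals {a=false, b=false, c=false}.
      branch 1.2 (add F !a):
        F (a == !b): β-rule — branch into T a, F !b  //  F a, T !b.
          branch 1.2.1 (add T a, F !b):
            ○ open, literals {a=true, b=true}.
          branch 1.2.2 (add F a, T !b):
            × closes — contains both a and !a.
  branch 2 (add T !(((a || a) == b) && (!c == c))):
    T !(c && !a): β-rule — branch into F c  //  F !a.
      branch 2.1 (add F c):
        T !(((a || a) == b) && (!c == c)): β-rule — branch into F ((a || a) == b)  //  F (!c == c).
          branch 2.1.1 (add F ((a || a) == b)):
            F ((a || a) == b): β-rule — branch into T (a || a), F b  //  F (a || a), T b.
              branch 2.1.1.1 (add T (a || a), F b):
                T (a || a): β-rule — branch into T a  //  T a.
                  branch 2.1.1.1.1 (add T a):
                    ○ open, literals {a=true, b=false, c=false}.
                  branch 2.1.1.1.2 (add T a):
                    ○ open, literals {a=true, b=false, c=false}.
              branch 2.1.1.2 (add F (a || a), T b):
                F (a || a): α-rule — add F a, F a.
                ○ open, literals {a=false, b=true, c=false}.
          branch 2.1.2 (add F (!c == c)):
            F (!c == c): β-rule — branch into T !c, F c  //  F !c, T c.
              branch 2.1.2.1 (add T !c, F c):
                ○ open, literals {c=false}.
              branch 2.1.2.2 (add F !c, T c):
                × closes — contains both c and !c.
      branch 2.2 (add F !a):
        T !(((a || a) == b) && (!c == c)): β-rule — branch into F ((a || a) == b)  //  F (!c == c).
          branch 2.2.1 (add F ((a || a) == b)):
            F ((a || a) == b): β-rule — branch into T (a || a), F b  //  F (a || a), T b.
              branch 2.2.1.1 (add T (a || a), F b):
                T (a || a): β-rule — branch into T a  //  T a.
                  branch 2.2.1.1.1 (add T a):
                    ○ open, literals {a=true, b=false}.
                  branch 2.2.1.1.2 (add T a):
                    ○ open, literals {a=true, b=false}.
              branch 2.2.1.2 (add F (a || a), T b):
                F (a || a): α-rule — add F a, F a.
                × closes — contains both a and !a.
          branch 2.2.2 (add F (!c == c)):
            F (!c == c): β-rule — branch into T !c, F c  //  F !c, T c.
              branch 2.2.2.1 (add T !c, F c):
                ○ open, literals {a=true, c=false}.
              branch 2.2.2.2 (add F !c, T c):
                ○ open, literals {a=true, c=true}.
3 branches closed, 11 open.
Each open branch fixes some atoms; the unmentioned ones are free. Counting distinct full assignments: branch {a=true, b=true, c=false} (none free) contributes 1 new; branch {a=false, b=false, c=false} (none free) contributes 1 new; branch {a=true, b=true} (c) contributes 1 new; branch {a=true, b=false, c=false} (none free) contributes 1 new; branch {a=true, b=false, c=false} (none free) contributes 0 new; branch {a=false, b=true, c=false} (none free) contributes 1 new; branch {c=false} (a, b) contributes 0 new; branch {a=true, b=false} (c) contributes 1 new; branch {a=true, b=false} (c) contributes 0 new; branch {a=true, c=false} (b) contributes 0 new; branch {a=true, c=true} (b) contributes 0 new. Total: 6.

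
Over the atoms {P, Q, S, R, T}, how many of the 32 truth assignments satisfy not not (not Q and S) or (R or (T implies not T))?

Initial set: {T (not not (not Q and S) or (R or (T implies not T)))}.
T (not not (not Q and S) or (R or (T implies not T))): β-rule — branch into T not not (not Q and S)  //  T (R or (T implies not T)).
  branch 1 (add T not not (not Q and S)):
    T not not (not Q and S): drop double negation, giving T (not Q and S).
    T (not Q and S): α-rule — add T not Q, T S.
    ○ open, literals {Q=0, S=1}.
  branch 2 (add T (R or (T implies not T))):
    T (R or (T implies not T)): β-rule — branch into T R  //  T (T implies not T).
      branch 2.1 (add T R):
        ○ open, literals {R=1}.
      branch 2.2 (add T (T implies not T)):
        T (T implies not T): β-rule — branch into F T  //  T not T.
          branch 2.2.1 (add F T):
            ○ open, literals {T=0}.
          branch 2.2.2 (add T not T):
            ○ open, literals {T=0}.
0 branches closed, 4 open.
Each open branch fixes some atoms; the unmentioned ones are free. Counting distinct full assignments: branch {Q=0, S=1} (P, R, T) contributes 8 new; branch {R=1} (P, Q, S, T) contributes 12 new; branch {T=0} (P, Q, S, R) contributes 6 new; branch {T=0} (P, Q, S, R) contributes 0 new. Total: 26.

26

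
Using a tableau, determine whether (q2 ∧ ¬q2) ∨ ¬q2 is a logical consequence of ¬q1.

No

Initial set: {¬q1; ¬((q2 ∧ ¬q2) ∨ ¬q2)}.
¬((q2 ∧ ¬q2) ∨ ¬q2): α-rule — add ¬(q2 ∧ ¬q2), ¬¬q2.
¬(q2 ∧ ¬q2): β-rule — branch into ¬q2  //  ¬¬q2.
  branch 1 (add ¬q2):
    × closes — contains both q2 and ¬q2.
  branch 2 (add ¬¬q2):
    ○ open, literals {q1=F, q2=T}.
1 branch closed, 1 open.
An open branch gives a countermodel: q1=F, q2=T (unmentioned atoms arbitrary); the premises hold there but the conclusion fails.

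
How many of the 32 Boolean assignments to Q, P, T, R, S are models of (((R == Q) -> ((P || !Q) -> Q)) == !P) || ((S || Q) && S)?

24

Initial set: {((((R == Q) -> ((P || !Q) -> Q)) == !P) || ((S || Q) && S))}.
((((R == Q) -> ((P || !Q) -> Q)) == !P) || ((S || Q) && S)): β-rule — branch into (((R == Q) -> ((P || !Q) -> Q)) == !P)  //  ((S || Q) && S).
  branch 1 (add (((R == Q) -> ((P || !Q) -> Q)) == !P)):
    (((R == Q) -> ((P || !Q) -> Q)) == !P): β-rule — branch into ((R == Q) -> ((P || !Q) -> Q)), !P  //  !((R == Q) -> ((P || !Q) -> Q)), !!P.
      branch 1.1 (add ((R == Q) -> ((P || !Q) -> Q)), !P):
        ((R == Q) -> ((P || !Q) -> Q)): β-rule — branch into !(R == Q)  //  ((P || !Q) -> Q).
          branch 1.1.1 (add !(R == Q)):
            !(R == Q): β-rule — branch into R, !Q  //  !R, Q.
              branch 1.1.1.1 (add R, !Q):
                ○ open, literals {P=false, Q=false, R=true}.
              branch 1.1.1.2 (add !R, Q):
                ○ open, literals {P=false, Q=true, R=false}.
          branch 1.1.2 (add ((P || !Q) -> Q)):
            ((P || !Q) -> Q): β-rule — branch into !(P || !Q)  //  Q.
              branch 1.1.2.1 (add !(P || !Q)):
                !(P || !Q): α-rule — add !P, !!Q.
                ○ open, literals {P=false, Q=true}.
              branch 1.1.2.2 (add Q):
                ○ open, literals {P=false, Q=true}.
      branch 1.2 (add !((R == Q) -> ((P || !Q) -> Q)), !!P):
        !((R == Q) -> ((P || !Q) -> Q)): α-rule — add (R == Q), !((P || !Q) -> Q).
        !((P || !Q) -> Q): α-rule — add (P || !Q), !Q.
        (R == Q): β-rule — branch into R, Q  //  !R, !Q.
          branch 1.2.1 (add R, Q):
            × closes — contains both Q and !Q.
          branch 1.2.2 (add !R, !Q):
            (P || !Q): β-rule — branch into P  //  !Q.
              branch 1.2.2.1 (add P):
                ○ open, literals {P=true, Q=false, R=false}.
              branch 1.2.2.2 (add !Q):
                ○ open, literals {P=true, Q=false, R=false}.
  branch 2 (add ((S || Q) && S)):
    ((S || Q) && S): α-rule — add (S || Q), S.
    (S || Q): β-rule — branch into S  //  Q.
      branch 2.1 (add S):
        ○ open, literals {S=true}.
      branch 2.2 (add Q):
        ○ open, literals {Q=true, S=true}.
1 branch closed, 8 open.
Each open branch fixes some atoms; the unmentioned ones are free. Counting distinct full assignments: branch {P=false, Q=false, R=true} (T, S) contributes 4 new; branch {P=false, Q=true, R=false} (T, S) contributes 4 new; branch {P=false, Q=true} (T, R, S) contributes 4 new; branch {P=false, Q=true} (T, R, S) contributes 0 new; branch {P=true, Q=false, R=false} (T, S) contributes 4 new; branch {P=true, Q=false, R=false} (T, S) contributes 0 new; branch {S=true} (Q, P, T, R) contributes 8 new; branch {Q=true, S=true} (P, T, R) contributes 0 new. Total: 24.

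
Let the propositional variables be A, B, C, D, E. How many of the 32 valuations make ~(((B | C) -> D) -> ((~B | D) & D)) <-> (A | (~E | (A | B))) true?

6

Initial set: {(~(((B | C) -> D) -> ((~B | D) & D)) <-> (A | (~E | (A | B))))}.
(~(((B | C) -> D) -> ((~B | D) & D)) <-> (A | (~E | (A | B)))): β-rule — branch into ~(((B | C) -> D) -> ((~B | D) & D)), (A | (~E | (A | B)))  //  ~~(((B | C) -> D) -> ((~B | D) & D)), ~(A | (~E | (A | B))).
  branch 1 (add ~(((B | C) -> D) -> ((~B | D) & D)), (A | (~E | (A | B)))):
    ~(((B | C) -> D) -> ((~B | D) & D)): α-rule — add ((B | C) -> D), ~((~B | D) & D).
    (A | (~E | (A | B))): β-rule — branch into A  //  (~E | (A | B)).
      branch 1.1 (add A):
        ((B | C) -> D): β-rule — branch into ~(B | C)  //  D.
          branch 1.1.1 (add ~(B | C)):
            ~(B | C): α-rule — add ~B, ~C.
            ~((~B | D) & D): β-rule — branch into ~(~B | D)  //  ~D.
              branch 1.1.1.1 (add ~(~B | D)):
                ~(~B | D): α-rule — add ~~B, ~D.
                × closes — contains both B and ~B.
              branch 1.1.1.2 (add ~D):
                ○ open, literals {A=true, B=false, C=false, D=false}.
          branch 1.1.2 (add D):
            ~((~B | D) & D): β-rule — branch into ~(~B | D)  //  ~D.
              branch 1.1.2.1 (add ~(~B | D)):
                ~(~B | D): α-rule — add ~~B, ~D.
                × closes — contains both D and ~D.
              branch 1.1.2.2 (add ~D):
                × closes — contains both D and ~D.
      branch 1.2 (add (~E | (A | B))):
        ((B | C) -> D): β-rule — branch into ~(B | C)  //  D.
          branch 1.2.1 (add ~(B | C)):
            ~(B | C): α-rule — add ~B, ~C.
            ~((~B | D) & D): β-rule — branch into ~(~B | D)  //  ~D.
              branch 1.2.1.1 (add ~(~B | D)):
                ~(~B | D): α-rule — add ~~B, ~D.
                × closes — contains both B and ~B.
              branch 1.2.1.2 (add ~D):
                (~E | (A | B)): β-rule — branch into ~E  //  (A | B).
                  branch 1.2.1.2.1 (add ~E):
                    ○ open, literals {B=false, C=false, D=false, E=false}.
                  branch 1.2.1.2.2 (add (A | B)):
                    (A | B): β-rule — branch into A  //  B.
                      branch 1.2.1.2.2.1 (add A):
                        ○ open, literals {A=true, B=false, C=false, D=false}.
                      branch 1.2.1.2.2.2 (add B):
                        × closes — contains both B and ~B.
          branch 1.2.2 (add D):
            ~((~B | D) & D): β-rule — branch into ~(~B | D)  //  ~D.
              branch 1.2.2.1 (add ~(~B | D)):
                ~(~B | D): α-rule — add ~~B, ~D.
                × closes — contains both D and ~D.
              branch 1.2.2.2 (add ~D):
                × closes — contains both D and ~D.
  branch 2 (add ~~(((B | C) -> D) -> ((~B | D) & D)), ~(A | (~E | (A | B)))):
    ~(A | (~E | (A | B))): α-rule — add ~A, ~(~E | (A | B)).
    ~(~E | (A | B)): α-rule — add ~~E, ~(A | B).
    ~(A | B): α-rule — add ~A, ~B.
    ~~(((B | C) -> D) -> ((~B | D) & D)): β-rule — branch into ~((B | C) -> D)  //  ((~B | D) & D).
      branch 2.1 (add ~((B | C) -> D)):
        ~((B | C) -> D): α-rule — add (B | C), ~D.
        (B | C): β-rule — branch into B  //  C.
          branch 2.1.1 (add B):
            × closes — contains both B and ~B.
          branch 2.1.2 (add C):
            ○ open, literals {A=false, B=false, C=true, D=false, E=true}.
      branch 2.2 (add ((~B | D) & D)):
        ((~B | D) & D): α-rule — add (~B | D), D.
        (~B | D): β-rule — branch into ~B  //  D.
          branch 2.2.1 (add ~B):
            ○ open, literals {A=false, B=false, D=true, E=true}.
          branch 2.2.2 (add D):
            ○ open, literals {A=false, B=false, D=true, E=true}.
8 branches closed, 6 open.
Each open branch fixes some atoms; the unmentioned ones are free. Counting distinct full assignments: branch {A=true, B=false, C=false, D=false} (E) contributes 2 new; branch {B=false, C=false, D=false, E=false} (A) contributes 1 new; branch {A=true, B=false, C=false, D=false} (E) contributes 0 new; branch {A=false, B=false, C=true, D=false, E=true} (none free) contributes 1 new; branch {A=false, B=false, D=true, E=true} (C) contributes 2 new; branch {A=false, B=false, D=true, E=true} (C) contributes 0 new. Total: 6.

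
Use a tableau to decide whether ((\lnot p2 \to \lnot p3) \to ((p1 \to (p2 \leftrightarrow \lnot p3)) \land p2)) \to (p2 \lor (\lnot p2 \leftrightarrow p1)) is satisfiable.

Initial set: {(((\lnot p2 \to \lnot p3) \to ((p1 \to (p2 \leftrightarrow \lnot p3)) \land p2)) \to (p2 \lor (\lnot p2 \leftrightarrow p1)))}.
(((\lnot p2 \to \lnot p3) \to ((p1 \to (p2 \leftrightarrow \lnot p3)) \land p2)) \to (p2 \lor (\lnot p2 \leftrightarrow p1))): β-rule — branch into \lnot ((\lnot p2 \to \lnot p3) \to ((p1 \to (p2 \leftrightarrow \lnot p3)) \land p2))  //  (p2 \lor (\lnot p2 \leftrightarrow p1)).
  branch 1 (add \lnot ((\lnot p2 \to \lnot p3) \to ((p1 \to (p2 \leftrightarrow \lnot p3)) \land p2))):
    \lnot ((\lnot p2 \to \lnot p3) \to ((p1 \to (p2 \leftrightarrow \lnot p3)) \land p2)): α-rule — add (\lnot p2 \to \lnot p3), \lnot ((p1 \to (p2 \leftrightarrow \lnot p3)) \land p2).
    (\lnot p2 \to \lnot p3): β-rule — branch into \lnot \lnot p2  //  \lnot p3.
      branch 1.1 (add \lnot \lnot p2):
        \lnot ((p1 \to (p2 \leftrightarrow \lnot p3)) \land p2): β-rule — branch into \lnot (p1 \to (p2 \leftrightarrow \lnot p3))  //  \lnot p2.
          branch 1.1.1 (add \lnot (p1 \to (p2 \leftrightarrow \lnot p3))):
            \lnot (p1 \to (p2 \leftrightarrow \lnot p3)): α-rule — add p1, \lnot (p2 \leftrightarrow \lnot p3).
            \lnot (p2 \leftrightarrow \lnot p3): β-rule — branch into p2, \lnot \lnot p3  //  \lnot p2, \lnot p3.
              branch 1.1.1.1 (add p2, \lnot \lnot p3):
                ○ open, literals {p1=1, p2=1, p3=1}.
              branch 1.1.1.2 (add \lnot p2, \lnot p3):
                × closes — contains both p2 and \lnot p2.
          branch 1.1.2 (add \lnot p2):
            × closes — contains both p2 and \lnot p2.
      branch 1.2 (add \lnot p3):
        \lnot ((p1 \to (p2 \leftrightarrow \lnot p3)) \land p2): β-rule — branch into \lnot (p1 \to (p2 \leftrightarrow \lnot p3))  //  \lnot p2.
          branch 1.2.1 (add \lnot (p1 \to (p2 \leftrightarrow \lnot p3))):
            \lnot (p1 \to (p2 \leftrightarrow \lnot p3)): α-rule — add p1, \lnot (p2 \leftrightarrow \lnot p3).
            \lnot (p2 \leftrightarrow \lnot p3): β-rule — branch into p2, \lnot \lnot p3  //  \lnot p2, \lnot p3.
              branch 1.2.1.1 (add p2, \lnot \lnot p3):
                × closes — contains both p3 and \lnot p3.
              branch 1.2.1.2 (add \lnot p2, \lnot p3):
                ○ open, literals {p1=1, p2=0, p3=0}.
          branch 1.2.2 (add \lnot p2):
            ○ open, literals {p2=0, p3=0}.
  branch 2 (add (p2 \lor (\lnot p2 \leftrightarrow p1))):
    (p2 \lor (\lnot p2 \leftrightarrow p1)): β-rule — branch into p2  //  (\lnot p2 \leftrightarrow p1).
      branch 2.1 (add p2):
        ○ open, literals {p2=1}.
      branch 2.2 (add (\lnot p2 \leftrightarrow p1)):
        (\lnot p2 \leftrightarrow p1): β-rule — branch into \lnot p2, p1  //  \lnot \lnot p2, \lnot p1.
          branch 2.2.1 (add \lnot p2, p1):
            ○ open, literals {p1=1, p2=0}.
          branch 2.2.2 (add \lnot \lnot p2, \lnot p1):
            ○ open, literals {p1=0, p2=1}.
3 branches closed, 6 open.
An open branch gives a satisfying assignment: p1=1, p2=1, p3=1.

Satisfiable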